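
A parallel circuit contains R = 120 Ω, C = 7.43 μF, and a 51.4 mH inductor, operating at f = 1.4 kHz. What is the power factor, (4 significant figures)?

ω = 2πf = 8796 rad/s
X_L = ωL = 452.1 Ω
X_C = 1/(ωC) = 15.30 Ω
Parallel: admittances add. Y = 1/R + 1/(jωL) + jωC
Y = (0.008333 + j0.06315) S
|Y| = 0.06369 S → |Z| = 1/|Y| = 15.70 Ω, ∠Z = −∠Y = -82.48°
cos φ = cos(-82.48°) = 0.1308

0.1308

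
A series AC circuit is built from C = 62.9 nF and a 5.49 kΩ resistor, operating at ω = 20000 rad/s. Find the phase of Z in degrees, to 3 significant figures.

X_C = 1/(ωC) = 795 Ω
Z = 5490 − j795 Ω
|Z| = √(5490² + 795²) = 5550 Ω
∠Z = arctan(-795/5490) = -8.24°

-8.24°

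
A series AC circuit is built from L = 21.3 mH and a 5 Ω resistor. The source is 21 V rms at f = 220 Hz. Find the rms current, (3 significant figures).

703 mA

ω = 2πf = 1382 rad/s
X_L = ωL = 29.4 Ω
Z = 5.00 + j29.4 Ω
|Z| = √(5.00² + 29.4²) = 29.9 Ω
I = V/|Z| = 21/29.9 = 703 mA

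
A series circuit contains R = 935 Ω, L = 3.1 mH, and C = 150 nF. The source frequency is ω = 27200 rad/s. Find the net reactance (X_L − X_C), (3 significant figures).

-161 Ω

X_L = ωL = 84.3 Ω
X_C = 1/(ωC) = 245 Ω
X = 84.3 − 245 = -161 Ω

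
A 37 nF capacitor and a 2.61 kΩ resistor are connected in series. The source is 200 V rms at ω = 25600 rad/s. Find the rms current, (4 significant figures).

71.04 mA

X_C = 1/(ωC) = 1056 Ω
Z = 2610 − j1056 Ω
|Z| = √(2610² + 1056²) = 2815 Ω
I = V/|Z| = 200/2815 = 71.04 mA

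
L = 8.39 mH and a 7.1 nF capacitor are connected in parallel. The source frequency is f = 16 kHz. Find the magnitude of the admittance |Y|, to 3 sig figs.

472 μS

ω = 2πf = 100500 rad/s
X_L = ωL = 843 Ω
X_C = 1/(ωC) = 1400 Ω
Parallel: admittances add. Y = 1/(jωL) + jωC
Y = (0 − j0.000472) S
|Y| = 0.000472 S → |Z| = 1/|Y| = 2120 Ω, ∠Z = −∠Y = 90.0°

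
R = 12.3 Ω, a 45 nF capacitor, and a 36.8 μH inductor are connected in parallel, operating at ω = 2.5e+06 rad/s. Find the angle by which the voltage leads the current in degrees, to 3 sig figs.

-51.3°

X_L = ωL = 92.0 Ω
X_C = 1/(ωC) = 8.89 Ω
Parallel: admittances add. Y = 1/R + 1/(jωL) + jωC
Y = (0.0813 + j0.102) S
|Y| = 0.130 S → |Z| = 1/|Y| = 7.68 Ω, ∠Z = −∠Y = -51.3°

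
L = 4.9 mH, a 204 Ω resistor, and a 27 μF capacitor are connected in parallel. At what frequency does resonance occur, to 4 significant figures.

437.6 Hz

ω₀ = 1/√(LC) = 1/√(0.0049 × 2.7e-05) = 2749 rad/s
f₀ = ω₀/(2π) = 437.6 Hz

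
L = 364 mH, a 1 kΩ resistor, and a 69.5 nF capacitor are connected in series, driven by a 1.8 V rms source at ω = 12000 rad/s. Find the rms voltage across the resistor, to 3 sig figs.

0.542 V

X_L = ωL = 4370 Ω
X_C = 1/(ωC) = 1200 Ω
Net reactance X = X_L − X_C = 3170 Ω
Z = 1000 + j3170 Ω
|Z| = √(1000² + 3170²) = 3320 Ω
I = V/|Z| = 542 μA
V_R = I·|Z_R| = 0.000542 × 1000 = 0.542 V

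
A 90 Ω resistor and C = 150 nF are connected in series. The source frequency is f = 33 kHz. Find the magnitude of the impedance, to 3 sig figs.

ω = 2πf = 207300 rad/s
X_C = 1/(ωC) = 32.2 Ω
Z = 90.0 − j32.2 Ω
|Z| = √(90.0² + 32.2²) = 95.6 Ω

95.6 Ω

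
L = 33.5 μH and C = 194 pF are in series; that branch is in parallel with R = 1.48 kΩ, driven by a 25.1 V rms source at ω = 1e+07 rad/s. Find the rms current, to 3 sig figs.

140 mA

X_L = ωL = 335 Ω
X_C = 1/(ωC) = 515 Ω
Branch 1: Z₁ = R = 1480 Ω
Branch 2 (series LC): Z₂ = j(X_L − X_C) = −j180 Ω
Parallel: Z = Z₁Z₂/(Z₁+Z₂), |Z| = 179 Ω, ∠Z = -83.0°
I = V/|Z| = 25.1/179 = 140 mA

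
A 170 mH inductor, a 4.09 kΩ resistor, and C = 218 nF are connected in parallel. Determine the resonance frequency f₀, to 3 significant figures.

ω₀ = 1/√(LC) = 1/√(0.17 × 2.18e-07) = 5195 rad/s
f₀ = ω₀/(2π) = 827 Hz

827 Hz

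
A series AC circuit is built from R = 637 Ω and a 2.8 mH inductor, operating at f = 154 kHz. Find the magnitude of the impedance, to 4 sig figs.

ω = 2πf = 967600 rad/s
X_L = ωL = 2709 Ω
Z = 637.0 + j2709 Ω
|Z| = √(637.0² + 2709²) = 2783 Ω

2783 Ω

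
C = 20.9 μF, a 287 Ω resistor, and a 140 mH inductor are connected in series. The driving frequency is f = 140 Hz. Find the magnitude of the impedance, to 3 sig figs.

295 Ω

ω = 2πf = 879.6 rad/s
X_L = ωL = 123 Ω
X_C = 1/(ωC) = 54.4 Ω
Net reactance X = X_L − X_C = 68.8 Ω
Z = 287 + j68.8 Ω
|Z| = √(287² + 68.8²) = 295 Ω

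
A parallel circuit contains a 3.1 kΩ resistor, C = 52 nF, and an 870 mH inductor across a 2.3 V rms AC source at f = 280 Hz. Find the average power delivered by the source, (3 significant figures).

1.71 mW

ω = 2πf = 1759 rad/s
X_L = ωL = 1530 Ω
X_C = 1/(ωC) = 10900 Ω
Parallel: admittances add. Y = 1/R + 1/(jωL) + jωC
Y = (0.000323 − j0.000562) S
|Y| = 0.000648 S → |Z| = 1/|Y| = 1540 Ω, ∠Z = −∠Y = 60.1°
I = V/|Z| = 1.49 mA
P = VI cos φ = 2.3 × 0.00149 × cos(60.1°) = 1.71 mW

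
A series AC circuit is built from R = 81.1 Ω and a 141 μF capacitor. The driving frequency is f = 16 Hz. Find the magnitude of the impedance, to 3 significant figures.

ω = 2πf = 100.5 rad/s
X_C = 1/(ωC) = 70.5 Ω
Z = 81.1 − j70.5 Ω
|Z| = √(81.1² + 70.5²) = 107 Ω

107 Ω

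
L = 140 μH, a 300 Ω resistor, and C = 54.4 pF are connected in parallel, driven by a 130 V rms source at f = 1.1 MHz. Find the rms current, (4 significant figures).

441.7 mA

ω = 2πf = 6.912e+06 rad/s
X_L = ωL = 967.6 Ω
X_C = 1/(ωC) = 2660 Ω
Parallel: admittances add. Y = 1/R + 1/(jωL) + jωC
Y = (0.003333 − j0.0006575) S
|Y| = 0.003398 S → |Z| = 1/|Y| = 294.3 Ω, ∠Z = −∠Y = 11.16°
I = V/|Z| = 130/294.3 = 441.7 mA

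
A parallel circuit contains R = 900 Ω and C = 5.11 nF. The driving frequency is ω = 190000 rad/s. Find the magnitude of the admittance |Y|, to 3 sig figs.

X_C = 1/(ωC) = 1030 Ω
Parallel: admittances add. Y = 1/R + jωC
Y = (0.00111 + j0.000971) S
|Y| = 0.00148 S → |Z| = 1/|Y| = 678 Ω, ∠Z = −∠Y = -41.1°

1.48 mS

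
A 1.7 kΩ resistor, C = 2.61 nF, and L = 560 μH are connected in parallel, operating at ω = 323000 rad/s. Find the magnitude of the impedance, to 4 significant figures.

X_L = ωL = 180.9 Ω
X_C = 1/(ωC) = 1186 Ω
Parallel: admittances add. Y = 1/R + 1/(jωL) + jωC
Y = (0.0005882 − j0.004685) S
|Y| = 0.004722 S → |Z| = 1/|Y| = 211.8 Ω, ∠Z = −∠Y = 82.84°

211.8 Ω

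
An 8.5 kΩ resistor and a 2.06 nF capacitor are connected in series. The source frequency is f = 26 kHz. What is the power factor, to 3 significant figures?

ω = 2πf = 163400 rad/s
X_C = 1/(ωC) = 2970 Ω
Z = 8500 − j2970 Ω
|Z| = √(8500² + 2970²) = 9000 Ω
∠Z = arctan(-2970/8500) = -19.3°
cos φ = cos(-19.3°) = 0.944

0.944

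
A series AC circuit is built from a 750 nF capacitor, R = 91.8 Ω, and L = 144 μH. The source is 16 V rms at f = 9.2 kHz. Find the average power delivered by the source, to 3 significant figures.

2.72 W

ω = 2πf = 57810 rad/s
X_L = ωL = 8.32 Ω
X_C = 1/(ωC) = 23.1 Ω
Net reactance X = X_L − X_C = -14.7 Ω
Z = 91.8 − j14.7 Ω
|Z| = √(91.8² + 14.7²) = 93.0 Ω
∠Z = arctan(-14.7/91.8) = -9.12°
I = V/|Z| = 172 mA
P = VI cos φ = 16 × 0.172 × cos(-9.12°) = 2.72 W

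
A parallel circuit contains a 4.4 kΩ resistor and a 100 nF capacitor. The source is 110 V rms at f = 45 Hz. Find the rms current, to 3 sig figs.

ω = 2πf = 282.7 rad/s
X_C = 1/(ωC) = 35400 Ω
Parallel: admittances add. Y = 1/R + jωC
Y = (0.000227 + j2.83e-05) S
|Y| = 0.000229 S → |Z| = 1/|Y| = 4370 Ω, ∠Z = −∠Y = -7.09°
I = V/|Z| = 110/4370 = 25.2 mA

25.2 mA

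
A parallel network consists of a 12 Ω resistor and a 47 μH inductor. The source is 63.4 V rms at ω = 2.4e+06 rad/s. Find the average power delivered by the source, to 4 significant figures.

335.0 W

X_L = ωL = 112.8 Ω
Parallel: admittances add. Y = 1/R + 1/(jωL)
Y = (0.08333 − j0.008865) S
|Y| = 0.08380 S → |Z| = 1/|Y| = 11.93 Ω, ∠Z = −∠Y = 6.072°
I = V/|Z| = 5.313 A
P = VI cos φ = 63.4 × 5.313 × cos(6.072°) = 335.0 W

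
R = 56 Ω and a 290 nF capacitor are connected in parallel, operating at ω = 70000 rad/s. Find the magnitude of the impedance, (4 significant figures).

36.99 Ω

X_C = 1/(ωC) = 49.26 Ω
Parallel: admittances add. Y = 1/R + jωC
Y = (0.01786 + j0.02030) S
|Y| = 0.02704 S → |Z| = 1/|Y| = 36.99 Ω, ∠Z = −∠Y = -48.66°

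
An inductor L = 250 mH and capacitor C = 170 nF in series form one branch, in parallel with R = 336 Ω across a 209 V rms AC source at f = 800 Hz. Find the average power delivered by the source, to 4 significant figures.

130.0 W

ω = 2πf = 5027 rad/s
X_L = ωL = 1257 Ω
X_C = 1/(ωC) = 1170 Ω
Branch 1: Z₁ = R = 336.0 Ω
Branch 2 (series LC): Z₂ = j(X_L − X_C) = j86.38 Ω
Parallel: Z = Z₁Z₂/(Z₁+Z₂), |Z| = 83.66 Ω, ∠Z = 75.58°
I = V/|Z| = 2.498 A
P = VI cos φ = 209 × 2.498 × cos(75.58°) = 130.0 W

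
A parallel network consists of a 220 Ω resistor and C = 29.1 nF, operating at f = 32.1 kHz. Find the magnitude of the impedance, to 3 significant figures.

ω = 2πf = 201700 rad/s
X_C = 1/(ωC) = 170 Ω
Parallel: admittances add. Y = 1/R + jωC
Y = (0.00455 + j0.00587) S
|Y| = 0.00742 S → |Z| = 1/|Y| = 135 Ω, ∠Z = −∠Y = -52.2°

135 Ω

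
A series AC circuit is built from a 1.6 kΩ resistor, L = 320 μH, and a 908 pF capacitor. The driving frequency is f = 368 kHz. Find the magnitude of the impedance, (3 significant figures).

1620 Ω

ω = 2πf = 2.312e+06 rad/s
X_L = ωL = 740 Ω
X_C = 1/(ωC) = 476 Ω
Net reactance X = X_L − X_C = 264 Ω
Z = 1600 + j264 Ω
|Z| = √(1600² + 264²) = 1620 Ω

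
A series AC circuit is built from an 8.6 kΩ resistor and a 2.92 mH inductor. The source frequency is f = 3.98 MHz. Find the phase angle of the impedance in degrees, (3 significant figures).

ω = 2πf = 2.501e+07 rad/s
X_L = ωL = 73000 Ω
Z = 8600 + j73000 Ω
|Z| = √(8600² + 73000²) = 73500 Ω
∠Z = arctan(73000/8600) = 83.3°

83.3°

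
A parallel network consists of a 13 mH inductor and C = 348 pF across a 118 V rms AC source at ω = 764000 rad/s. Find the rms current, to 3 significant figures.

19.5 mA

X_L = ωL = 9930 Ω
X_C = 1/(ωC) = 3760 Ω
Parallel: admittances add. Y = 1/(jωL) + jωC
Y = (0 + j0.000165) S
|Y| = 0.000165 S → |Z| = 1/|Y| = 6050 Ω, ∠Z = −∠Y = -90.0°
I = V/|Z| = 118/6050 = 19.5 mA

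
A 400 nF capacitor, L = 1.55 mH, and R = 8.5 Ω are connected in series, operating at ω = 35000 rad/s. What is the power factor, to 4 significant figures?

0.4435

X_L = ωL = 54.25 Ω
X_C = 1/(ωC) = 71.43 Ω
Net reactance X = X_L − X_C = -17.18 Ω
Z = 8.500 − j17.18 Ω
|Z| = √(8.500² + 17.18²) = 19.17 Ω
∠Z = arctan(-17.18/8.500) = -63.67°
cos φ = cos(-63.67°) = 0.4435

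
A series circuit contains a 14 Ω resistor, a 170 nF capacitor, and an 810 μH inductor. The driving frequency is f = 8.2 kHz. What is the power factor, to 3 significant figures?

ω = 2πf = 51520 rad/s
X_L = ωL = 41.7 Ω
X_C = 1/(ωC) = 114 Ω
Net reactance X = X_L − X_C = -72.4 Ω
Z = 14.0 − j72.4 Ω
|Z| = √(14.0² + 72.4²) = 73.8 Ω
∠Z = arctan(-72.4/14.0) = -79.1°
cos φ = cos(-79.1°) = 0.190

0.190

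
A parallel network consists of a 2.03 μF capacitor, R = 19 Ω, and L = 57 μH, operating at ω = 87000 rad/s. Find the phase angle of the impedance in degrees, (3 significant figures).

X_L = ωL = 4.96 Ω
X_C = 1/(ωC) = 5.66 Ω
Parallel: admittances add. Y = 1/R + 1/(jωL) + jωC
Y = (0.0526 − j0.0250) S
|Y| = 0.0583 S → |Z| = 1/|Y| = 17.2 Ω, ∠Z = −∠Y = 25.4°

25.4°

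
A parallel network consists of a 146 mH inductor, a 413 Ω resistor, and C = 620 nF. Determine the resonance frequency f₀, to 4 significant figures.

529.0 Hz

ω₀ = 1/√(LC) = 1/√(0.146 × 6.2e-07) = 3324 rad/s
f₀ = ω₀/(2π) = 529.0 Hz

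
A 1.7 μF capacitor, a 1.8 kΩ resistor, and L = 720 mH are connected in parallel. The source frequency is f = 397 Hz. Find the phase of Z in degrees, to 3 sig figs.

ω = 2πf = 2494 rad/s
X_L = ωL = 1800 Ω
X_C = 1/(ωC) = 236 Ω
Parallel: admittances add. Y = 1/R + 1/(jωL) + jωC
Y = (0.000556 + j0.00368) S
|Y| = 0.00373 S → |Z| = 1/|Y| = 268 Ω, ∠Z = −∠Y = -81.4°

-81.4°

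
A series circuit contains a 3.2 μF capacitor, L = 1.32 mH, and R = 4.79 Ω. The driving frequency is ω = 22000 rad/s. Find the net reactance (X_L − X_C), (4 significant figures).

14.84 Ω

X_L = ωL = 29.04 Ω
X_C = 1/(ωC) = 14.20 Ω
X = 29.04 − 14.20 = 14.84 Ω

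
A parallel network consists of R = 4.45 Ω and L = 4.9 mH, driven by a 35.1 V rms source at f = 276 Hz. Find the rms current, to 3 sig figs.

ω = 2πf = 1734 rad/s
X_L = ωL = 8.50 Ω
Parallel: admittances add. Y = 1/R + 1/(jωL)
Y = (0.225 − j0.118) S
|Y| = 0.254 S → |Z| = 1/|Y| = 3.94 Ω, ∠Z = −∠Y = 27.6°
I = V/|Z| = 35.1/3.94 = 8.90 A

8.90 A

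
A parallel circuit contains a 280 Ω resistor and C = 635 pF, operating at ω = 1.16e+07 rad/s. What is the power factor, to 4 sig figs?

X_C = 1/(ωC) = 135.8 Ω
Parallel: admittances add. Y = 1/R + jωC
Y = (0.003571 + j0.007366) S
|Y| = 0.008186 S → |Z| = 1/|Y| = 122.2 Ω, ∠Z = −∠Y = -64.13°
cos φ = cos(-64.13°) = 0.4363

0.4363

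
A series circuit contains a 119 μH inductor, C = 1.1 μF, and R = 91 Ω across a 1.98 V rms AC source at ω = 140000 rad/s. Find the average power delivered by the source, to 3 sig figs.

X_L = ωL = 16.7 Ω
X_C = 1/(ωC) = 6.49 Ω
Net reactance X = X_L − X_C = 10.2 Ω
Z = 91.0 + j10.2 Ω
|Z| = √(91.0² + 10.2²) = 91.6 Ω
∠Z = arctan(10.2/91.0) = 6.37°
I = V/|Z| = 21.6 mA
P = VI cos φ = 1.98 × 0.0216 × cos(6.37°) = 42.6 mW

42.6 mW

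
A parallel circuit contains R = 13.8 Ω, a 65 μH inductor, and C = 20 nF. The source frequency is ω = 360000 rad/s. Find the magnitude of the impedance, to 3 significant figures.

12.4 Ω

X_L = ωL = 23.4 Ω
X_C = 1/(ωC) = 139 Ω
Parallel: admittances add. Y = 1/R + 1/(jωL) + jωC
Y = (0.0725 − j0.0355) S
|Y| = 0.0807 S → |Z| = 1/|Y| = 12.4 Ω, ∠Z = −∠Y = 26.1°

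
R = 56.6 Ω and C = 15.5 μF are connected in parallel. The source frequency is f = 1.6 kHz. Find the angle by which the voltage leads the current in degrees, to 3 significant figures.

ω = 2πf = 10050 rad/s
X_C = 1/(ωC) = 6.42 Ω
Parallel: admittances add. Y = 1/R + jωC
Y = (0.0177 + j0.156) S
|Y| = 0.157 S → |Z| = 1/|Y| = 6.38 Ω, ∠Z = −∠Y = -83.5°

-83.5°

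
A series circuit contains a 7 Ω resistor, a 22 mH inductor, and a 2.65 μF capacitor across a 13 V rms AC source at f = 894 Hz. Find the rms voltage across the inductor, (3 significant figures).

ω = 2πf = 5617 rad/s
X_L = ωL = 124 Ω
X_C = 1/(ωC) = 67.2 Ω
Net reactance X = X_L − X_C = 56.4 Ω
Z = 7.00 + j56.4 Ω
|Z| = √(7.00² + 56.4²) = 56.8 Ω
I = V/|Z| = 229 mA
V_L = I·|Z_L| = 0.229 × 124 = 28.3 V

28.3 V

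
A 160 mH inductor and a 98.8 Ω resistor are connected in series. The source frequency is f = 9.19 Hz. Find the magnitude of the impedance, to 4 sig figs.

99.23 Ω

ω = 2πf = 57.74 rad/s
X_L = ωL = 9.239 Ω
Z = 98.80 + j9.239 Ω
|Z| = √(98.80² + 9.239²) = 99.23 Ω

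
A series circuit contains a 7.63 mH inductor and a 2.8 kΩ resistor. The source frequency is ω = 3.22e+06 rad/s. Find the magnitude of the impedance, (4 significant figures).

24730 Ω

X_L = ωL = 24570 Ω
Z = 2800 + j24570 Ω
|Z| = √(2800² + 24570²) = 24730 Ω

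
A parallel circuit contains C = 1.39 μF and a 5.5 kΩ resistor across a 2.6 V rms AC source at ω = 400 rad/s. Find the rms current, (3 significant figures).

X_C = 1/(ωC) = 1800 Ω
Parallel: admittances add. Y = 1/R + jωC
Y = (0.000182 + j0.000556) S
|Y| = 0.000585 S → |Z| = 1/|Y| = 1710 Ω, ∠Z = −∠Y = -71.9°
I = V/|Z| = 2.6/1710 = 1.52 mA

1.52 mA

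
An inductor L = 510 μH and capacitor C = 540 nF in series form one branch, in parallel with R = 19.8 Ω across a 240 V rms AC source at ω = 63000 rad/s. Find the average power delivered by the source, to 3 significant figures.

X_L = ωL = 32.1 Ω
X_C = 1/(ωC) = 29.4 Ω
Branch 1: Z₁ = R = 19.8 Ω
Branch 2 (series LC): Z₂ = j(X_L − X_C) = j2.74 Ω
Parallel: Z = Z₁Z₂/(Z₁+Z₂), |Z| = 2.71 Ω, ∠Z = 82.1°
I = V/|Z| = 88.6 A
P = VI cos φ = 240 × 88.6 × cos(82.1°) = 2.91 kW

2.91 kW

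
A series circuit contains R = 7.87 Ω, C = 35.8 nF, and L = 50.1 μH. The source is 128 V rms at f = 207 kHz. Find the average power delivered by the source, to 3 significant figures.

ω = 2πf = 1.301e+06 rad/s
X_L = ωL = 65.2 Ω
X_C = 1/(ωC) = 21.5 Ω
Net reactance X = X_L − X_C = 43.7 Ω
Z = 7.87 + j43.7 Ω
|Z| = √(7.87² + 43.7²) = 44.4 Ω
∠Z = arctan(43.7/7.87) = 79.8°
I = V/|Z| = 2.88 A
P = VI cos φ = 128 × 2.88 × cos(79.8°) = 65.4 W

65.4 W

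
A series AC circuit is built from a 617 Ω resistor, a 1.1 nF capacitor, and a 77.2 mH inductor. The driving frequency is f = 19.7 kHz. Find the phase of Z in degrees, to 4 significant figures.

ω = 2πf = 123800 rad/s
X_L = ωL = 9556 Ω
X_C = 1/(ωC) = 7344 Ω
Net reactance X = X_L − X_C = 2211 Ω
Z = 617.0 + j2211 Ω
|Z| = √(617.0² + 2211²) = 2296 Ω
∠Z = arctan(2211/617.0) = 74.41°

74.41°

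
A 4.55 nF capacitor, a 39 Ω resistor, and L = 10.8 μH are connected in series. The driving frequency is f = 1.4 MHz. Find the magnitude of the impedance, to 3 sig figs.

80.1 Ω

ω = 2πf = 8.796e+06 rad/s
X_L = ωL = 95.0 Ω
X_C = 1/(ωC) = 25.0 Ω
Net reactance X = X_L − X_C = 70.0 Ω
Z = 39.0 + j70.0 Ω
|Z| = √(39.0² + 70.0²) = 80.1 Ω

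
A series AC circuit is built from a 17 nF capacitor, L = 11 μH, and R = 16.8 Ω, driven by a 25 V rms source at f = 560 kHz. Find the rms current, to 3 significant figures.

903 mA

ω = 2πf = 3.519e+06 rad/s
X_L = ωL = 38.7 Ω
X_C = 1/(ωC) = 16.7 Ω
Net reactance X = X_L − X_C = 22.0 Ω
Z = 16.8 + j22.0 Ω
|Z| = √(16.8² + 22.0²) = 27.7 Ω
I = V/|Z| = 25/27.7 = 903 mA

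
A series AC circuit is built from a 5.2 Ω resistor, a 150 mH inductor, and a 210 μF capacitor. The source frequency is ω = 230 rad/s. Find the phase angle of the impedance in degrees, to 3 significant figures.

69.3°

X_L = ωL = 34.5 Ω
X_C = 1/(ωC) = 20.7 Ω
Net reactance X = X_L − X_C = 13.8 Ω
Z = 5.20 + j13.8 Ω
|Z| = √(5.20² + 13.8²) = 14.7 Ω
∠Z = arctan(13.8/5.20) = 69.3°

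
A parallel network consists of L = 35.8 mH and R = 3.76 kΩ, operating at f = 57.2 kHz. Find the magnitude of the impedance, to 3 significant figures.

3610 Ω

ω = 2πf = 359400 rad/s
X_L = ωL = 12900 Ω
Parallel: admittances add. Y = 1/R + 1/(jωL)
Y = (0.000266 − j7.77e-05) S
|Y| = 0.000277 S → |Z| = 1/|Y| = 3610 Ω, ∠Z = −∠Y = 16.3°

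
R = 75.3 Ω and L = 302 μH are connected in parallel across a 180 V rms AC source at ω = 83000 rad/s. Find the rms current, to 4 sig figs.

7.568 A

X_L = ωL = 25.07 Ω
Parallel: admittances add. Y = 1/R + 1/(jωL)
Y = (0.01328 − j0.03989) S
|Y| = 0.04205 S → |Z| = 1/|Y| = 23.78 Ω, ∠Z = −∠Y = 71.59°
I = V/|Z| = 180/23.78 = 7.568 A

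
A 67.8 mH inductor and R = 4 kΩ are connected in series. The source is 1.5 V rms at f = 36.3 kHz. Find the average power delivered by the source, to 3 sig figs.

35.3 μW

ω = 2πf = 228100 rad/s
X_L = ωL = 15500 Ω
Z = 4000 + j15500 Ω
|Z| = √(4000² + 15500²) = 16000 Ω
∠Z = arctan(15500/4000) = 75.5°
I = V/|Z| = 93.9 μA
P = VI cos φ = 1.5 × 9.39e-05 × cos(75.5°) = 35.3 μW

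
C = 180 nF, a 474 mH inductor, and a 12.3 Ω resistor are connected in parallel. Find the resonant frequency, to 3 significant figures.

545 Hz

ω₀ = 1/√(LC) = 1/√(0.474 × 1.8e-07) = 3424 rad/s
f₀ = ω₀/(2π) = 545 Hz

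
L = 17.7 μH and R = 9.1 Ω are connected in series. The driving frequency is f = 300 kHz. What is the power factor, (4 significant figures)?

ω = 2πf = 1.885e+06 rad/s
X_L = ωL = 33.36 Ω
Z = 9.100 + j33.36 Ω
|Z| = √(9.100² + 33.36²) = 34.58 Ω
∠Z = arctan(33.36/9.100) = 74.74°
cos φ = cos(74.74°) = 0.2631

0.2631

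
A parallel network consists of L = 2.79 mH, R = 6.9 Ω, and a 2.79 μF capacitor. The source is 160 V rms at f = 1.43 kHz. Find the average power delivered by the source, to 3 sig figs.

ω = 2πf = 8985 rad/s
X_L = ωL = 25.1 Ω
X_C = 1/(ωC) = 39.9 Ω
Parallel: admittances add. Y = 1/R + 1/(jωL) + jωC
Y = (0.145 − j0.0148) S
|Y| = 0.146 S → |Z| = 1/|Y| = 6.86 Ω, ∠Z = −∠Y = 5.84°
I = V/|Z| = 23.3 A
P = VI cos φ = 160 × 23.3 × cos(5.84°) = 3.71 kW

3.71 kW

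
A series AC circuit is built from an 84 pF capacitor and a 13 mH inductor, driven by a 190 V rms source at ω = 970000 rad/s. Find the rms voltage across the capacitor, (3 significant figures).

X_L = ωL = 12600 Ω
X_C = 1/(ωC) = 12300 Ω
Net reactance X = X_L − X_C = 337 Ω
Z = j337 Ω
|Z| = √(0² + 337²) = 337 Ω
I = V/|Z| = 564 mA
V_C = I·|Z_C| = 0.564 × 12300 = 6920 V

6920 V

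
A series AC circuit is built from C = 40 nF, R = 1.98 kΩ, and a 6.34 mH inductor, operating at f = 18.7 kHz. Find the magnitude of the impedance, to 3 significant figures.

2050 Ω

ω = 2πf = 117500 rad/s
X_L = ωL = 745 Ω
X_C = 1/(ωC) = 213 Ω
Net reactance X = X_L − X_C = 532 Ω
Z = 1980 + j532 Ω
|Z| = √(1980² + 532²) = 2050 Ω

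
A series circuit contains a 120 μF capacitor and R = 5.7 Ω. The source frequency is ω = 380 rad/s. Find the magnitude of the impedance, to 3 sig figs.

22.7 Ω

X_C = 1/(ωC) = 21.9 Ω
Z = 5.70 − j21.9 Ω
|Z| = √(5.70² + 21.9²) = 22.7 Ω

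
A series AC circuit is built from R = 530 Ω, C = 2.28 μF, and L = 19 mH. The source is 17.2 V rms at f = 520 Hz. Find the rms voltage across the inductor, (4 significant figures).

ω = 2πf = 3267 rad/s
X_L = ωL = 62.08 Ω
X_C = 1/(ωC) = 134.2 Ω
Net reactance X = X_L − X_C = -72.16 Ω
Z = 530.0 − j72.16 Ω
|Z| = √(530.0² + 72.16²) = 534.9 Ω
I = V/|Z| = 32.16 mA
V_L = I·|Z_L| = 0.03216 × 62.08 = 1.996 V

1.996 V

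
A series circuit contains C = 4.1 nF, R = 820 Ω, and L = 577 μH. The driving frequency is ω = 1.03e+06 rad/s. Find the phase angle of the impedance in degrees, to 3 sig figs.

23.6°

X_L = ωL = 594 Ω
X_C = 1/(ωC) = 237 Ω
Net reactance X = X_L − X_C = 358 Ω
Z = 820 + j358 Ω
|Z| = √(820² + 358²) = 895 Ω
∠Z = arctan(358/820) = 23.6°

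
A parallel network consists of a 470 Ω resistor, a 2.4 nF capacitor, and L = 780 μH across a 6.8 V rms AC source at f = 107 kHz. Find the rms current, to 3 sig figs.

14.6 mA

ω = 2πf = 672300 rad/s
X_L = ωL = 524 Ω
X_C = 1/(ωC) = 620 Ω
Parallel: admittances add. Y = 1/R + 1/(jωL) + jωC
Y = (0.00213 − j0.000293) S
|Y| = 0.00215 S → |Z| = 1/|Y| = 466 Ω, ∠Z = −∠Y = 7.85°
I = V/|Z| = 6.8/466 = 14.6 mA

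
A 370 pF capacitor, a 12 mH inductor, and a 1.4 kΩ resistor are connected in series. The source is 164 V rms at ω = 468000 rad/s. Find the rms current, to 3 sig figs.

X_L = ωL = 5620 Ω
X_C = 1/(ωC) = 5780 Ω
Net reactance X = X_L − X_C = -159 Ω
Z = 1400 − j159 Ω
|Z| = √(1400² + 159²) = 1410 Ω
I = V/|Z| = 164/1410 = 116 mA

116 mA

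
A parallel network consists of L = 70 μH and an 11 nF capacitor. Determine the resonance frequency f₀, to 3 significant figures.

ω₀ = 1/√(LC) = 1/√(7e-05 × 1.1e-08) = 1.14e+06 rad/s
f₀ = ω₀/(2π) = 181 kHz

181 kHz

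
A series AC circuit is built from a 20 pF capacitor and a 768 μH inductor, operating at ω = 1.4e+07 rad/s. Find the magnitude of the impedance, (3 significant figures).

7180 Ω

X_L = ωL = 10800 Ω
X_C = 1/(ωC) = 3570 Ω
Net reactance X = X_L − X_C = 7180 Ω
Z = j7180 Ω
|Z| = √(0² + 7180²) = 7180 Ω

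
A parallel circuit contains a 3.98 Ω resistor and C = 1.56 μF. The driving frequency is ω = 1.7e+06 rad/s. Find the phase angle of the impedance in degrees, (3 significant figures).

X_C = 1/(ωC) = 0.377 Ω
Parallel: admittances add. Y = 1/R + jωC
Y = (0.251 + j2.65) S
|Y| = 2.66 S → |Z| = 1/|Y| = 0.375 Ω, ∠Z = −∠Y = -84.6°

-84.6°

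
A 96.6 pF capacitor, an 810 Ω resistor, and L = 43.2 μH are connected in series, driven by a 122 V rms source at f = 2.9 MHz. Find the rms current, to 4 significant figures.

ω = 2πf = 1.822e+07 rad/s
X_L = ωL = 787.2 Ω
X_C = 1/(ωC) = 568.1 Ω
Net reactance X = X_L − X_C = 219.0 Ω
Z = 810.0 + j219.0 Ω
|Z| = √(810.0² + 219.0²) = 839.1 Ω
I = V/|Z| = 122/839.1 = 145.4 mA

145.4 mA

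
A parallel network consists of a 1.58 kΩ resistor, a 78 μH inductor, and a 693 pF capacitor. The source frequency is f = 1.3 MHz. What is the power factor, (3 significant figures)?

0.153

ω = 2πf = 8.168e+06 rad/s
X_L = ωL = 637 Ω
X_C = 1/(ωC) = 177 Ω
Parallel: admittances add. Y = 1/R + 1/(jωL) + jωC
Y = (0.000633 + j0.00409) S
|Y| = 0.00414 S → |Z| = 1/|Y| = 242 Ω, ∠Z = −∠Y = -81.2°
cos φ = cos(-81.2°) = 0.153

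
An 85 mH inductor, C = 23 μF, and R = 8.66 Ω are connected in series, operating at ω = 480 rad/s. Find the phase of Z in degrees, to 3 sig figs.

-80.1°

X_L = ωL = 40.8 Ω
X_C = 1/(ωC) = 90.6 Ω
Net reactance X = X_L − X_C = -49.8 Ω
Z = 8.66 − j49.8 Ω
|Z| = √(8.66² + 49.8²) = 50.5 Ω
∠Z = arctan(-49.8/8.66) = -80.1°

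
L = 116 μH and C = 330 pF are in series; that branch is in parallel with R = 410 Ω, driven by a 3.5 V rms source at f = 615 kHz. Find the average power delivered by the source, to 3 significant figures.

29.9 mW

ω = 2πf = 3.864e+06 rad/s
X_L = ωL = 448 Ω
X_C = 1/(ωC) = 784 Ω
Branch 1: Z₁ = R = 410 Ω
Branch 2 (series LC): Z₂ = j(X_L − X_C) = −j336 Ω
Parallel: Z = Z₁Z₂/(Z₁+Z₂), |Z| = 260 Ω, ∠Z = -50.7°
I = V/|Z| = 13.5 mA
P = VI cos φ = 3.5 × 0.0135 × cos(-50.7°) = 29.9 mW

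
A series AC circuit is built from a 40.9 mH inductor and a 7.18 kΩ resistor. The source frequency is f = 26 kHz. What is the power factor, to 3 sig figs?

0.732

ω = 2πf = 163400 rad/s
X_L = ωL = 6680 Ω
Z = 7180 + j6680 Ω
|Z| = √(7180² + 6680²) = 9810 Ω
∠Z = arctan(6680/7180) = 42.9°
cos φ = cos(42.9°) = 0.732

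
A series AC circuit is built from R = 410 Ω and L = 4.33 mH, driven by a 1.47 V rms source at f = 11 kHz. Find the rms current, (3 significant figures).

ω = 2πf = 69120 rad/s
X_L = ωL = 299 Ω
Z = 410 + j299 Ω
|Z| = √(410² + 299²) = 508 Ω
I = V/|Z| = 1.47/508 = 2.90 mA

2.90 mA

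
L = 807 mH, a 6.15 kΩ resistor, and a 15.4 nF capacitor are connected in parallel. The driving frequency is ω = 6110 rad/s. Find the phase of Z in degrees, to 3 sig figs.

X_L = ωL = 4930 Ω
X_C = 1/(ωC) = 10600 Ω
Parallel: admittances add. Y = 1/R + 1/(jωL) + jωC
Y = (0.000163 − j0.000109) S
|Y| = 0.000196 S → |Z| = 1/|Y| = 5110 Ω, ∠Z = −∠Y = 33.8°

33.8°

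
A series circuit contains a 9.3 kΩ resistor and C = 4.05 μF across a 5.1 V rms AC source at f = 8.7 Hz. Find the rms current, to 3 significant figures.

493 μA

ω = 2πf = 54.66 rad/s
X_C = 1/(ωC) = 4520 Ω
Z = 9300 − j4520 Ω
|Z| = √(9300² + 4520²) = 10300 Ω
I = V/|Z| = 5.1/10300 = 493 μA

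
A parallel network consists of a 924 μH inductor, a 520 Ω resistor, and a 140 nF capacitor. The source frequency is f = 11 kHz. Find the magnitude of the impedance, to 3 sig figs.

159 Ω

ω = 2πf = 69120 rad/s
X_L = ωL = 63.9 Ω
X_C = 1/(ωC) = 103 Ω
Parallel: admittances add. Y = 1/R + 1/(jωL) + jωC
Y = (0.00192 − j0.00598) S
|Y| = 0.00628 S → |Z| = 1/|Y| = 159 Ω, ∠Z = −∠Y = 72.2°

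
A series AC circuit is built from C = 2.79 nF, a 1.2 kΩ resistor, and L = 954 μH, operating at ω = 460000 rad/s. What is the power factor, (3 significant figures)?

0.962

X_L = ωL = 439 Ω
X_C = 1/(ωC) = 779 Ω
Net reactance X = X_L − X_C = -340 Ω
Z = 1200 − j340 Ω
|Z| = √(1200² + 340²) = 1250 Ω
∠Z = arctan(-340/1200) = -15.8°
cos φ = cos(-15.8°) = 0.962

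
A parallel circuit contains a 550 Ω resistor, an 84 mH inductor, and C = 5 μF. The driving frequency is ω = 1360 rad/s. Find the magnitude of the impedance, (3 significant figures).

375 Ω

X_L = ωL = 114 Ω
X_C = 1/(ωC) = 147 Ω
Parallel: admittances add. Y = 1/R + 1/(jωL) + jωC
Y = (0.00182 − j0.00195) S
|Y| = 0.00267 S → |Z| = 1/|Y| = 375 Ω, ∠Z = −∠Y = 47.1°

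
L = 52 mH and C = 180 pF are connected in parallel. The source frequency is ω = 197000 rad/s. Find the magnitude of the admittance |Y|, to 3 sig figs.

X_L = ωL = 10200 Ω
X_C = 1/(ωC) = 28200 Ω
Parallel: admittances add. Y = 1/(jωL) + jωC
Y = (0 − j6.22e-05) S
|Y| = 6.22e-05 S → |Z| = 1/|Y| = 16100 Ω, ∠Z = −∠Y = 90.0°

62.2 μS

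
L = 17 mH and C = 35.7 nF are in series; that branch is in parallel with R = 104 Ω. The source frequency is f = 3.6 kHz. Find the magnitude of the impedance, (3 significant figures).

103 Ω

ω = 2πf = 22620 rad/s
X_L = ωL = 385 Ω
X_C = 1/(ωC) = 1240 Ω
Branch 1: Z₁ = R = 104 Ω
Branch 2 (series LC): Z₂ = j(X_L − X_C) = −j854 Ω
Parallel: Z = Z₁Z₂/(Z₁+Z₂), |Z| = 103 Ω, ∠Z = -6.94°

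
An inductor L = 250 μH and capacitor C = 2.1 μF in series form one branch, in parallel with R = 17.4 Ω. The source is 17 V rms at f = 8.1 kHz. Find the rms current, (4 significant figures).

ω = 2πf = 50890 rad/s
X_L = ωL = 12.72 Ω
X_C = 1/(ωC) = 9.357 Ω
Branch 1: Z₁ = R = 17.40 Ω
Branch 2 (series LC): Z₂ = j(X_L − X_C) = j3.367 Ω
Parallel: Z = Z₁Z₂/(Z₁+Z₂), |Z| = 3.306 Ω, ∠Z = 79.05°
I = V/|Z| = 17/3.306 = 5.143 A

5.143 A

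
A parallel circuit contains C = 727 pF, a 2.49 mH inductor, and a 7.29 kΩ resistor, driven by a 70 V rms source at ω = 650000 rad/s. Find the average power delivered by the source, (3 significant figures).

672 mW

X_L = ωL = 1620 Ω
X_C = 1/(ωC) = 2120 Ω
Parallel: admittances add. Y = 1/R + 1/(jωL) + jωC
Y = (0.000137 − j0.000145) S
|Y| = 0.000200 S → |Z| = 1/|Y| = 5000 Ω, ∠Z = −∠Y = 46.6°
I = V/|Z| = 14.0 mA
P = VI cos φ = 70 × 0.0140 × cos(46.6°) = 672 mW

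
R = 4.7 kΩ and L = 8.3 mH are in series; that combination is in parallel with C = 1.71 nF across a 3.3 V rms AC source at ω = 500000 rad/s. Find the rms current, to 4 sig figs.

X_L = ωL = 4150 Ω
X_C = 1/(ωC) = 1170 Ω
Branch 1 (R+jX_L): Z₁ = 4700 + j4150 Ω, |Z₁| = 6270 Ω
Branch 2 (−jX_C): Z₂ = −j1170 Ω
Parallel: Z = Z₁Z₂/(Z₁+Z₂), |Z| = 1318 Ω, ∠Z = -80.94°
I = V/|Z| = 3.3/1318 = 2.504 mA

2.504 mA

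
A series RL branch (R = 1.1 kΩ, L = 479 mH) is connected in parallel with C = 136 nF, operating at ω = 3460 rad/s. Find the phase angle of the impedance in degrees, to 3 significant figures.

X_L = ωL = 1660 Ω
X_C = 1/(ωC) = 2130 Ω
Branch 1 (R+jX_L): Z₁ = 1100 + j1660 Ω, |Z₁| = 1990 Ω
Branch 2 (−jX_C): Z₂ = −j2130 Ω
Parallel: Z = Z₁Z₂/(Z₁+Z₂), |Z| = 3540 Ω, ∠Z = -10.5°

-10.5°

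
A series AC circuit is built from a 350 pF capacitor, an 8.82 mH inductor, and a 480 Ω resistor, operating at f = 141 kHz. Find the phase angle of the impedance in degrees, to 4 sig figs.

84.03°

ω = 2πf = 885900 rad/s
X_L = ωL = 7814 Ω
X_C = 1/(ωC) = 3225 Ω
Net reactance X = X_L − X_C = 4589 Ω
Z = 480.0 + j4589 Ω
|Z| = √(480.0² + 4589²) = 4614 Ω
∠Z = arctan(4589/480.0) = 84.03°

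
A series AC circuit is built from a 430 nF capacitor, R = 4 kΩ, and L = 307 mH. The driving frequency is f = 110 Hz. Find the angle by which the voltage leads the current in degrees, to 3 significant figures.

ω = 2πf = 691.2 rad/s
X_L = ωL = 212 Ω
X_C = 1/(ωC) = 3360 Ω
Net reactance X = X_L − X_C = -3150 Ω
Z = 4000 − j3150 Ω
|Z| = √(4000² + 3150²) = 5090 Ω
∠Z = arctan(-3150/4000) = -38.2°

-38.2°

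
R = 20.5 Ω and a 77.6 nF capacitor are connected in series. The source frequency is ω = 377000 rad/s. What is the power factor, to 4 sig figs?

X_C = 1/(ωC) = 34.18 Ω
Z = 20.50 − j34.18 Ω
|Z| = √(20.50² + 34.18²) = 39.86 Ω
∠Z = arctan(-34.18/20.50) = -59.05°
cos φ = cos(-59.05°) = 0.5143

0.5143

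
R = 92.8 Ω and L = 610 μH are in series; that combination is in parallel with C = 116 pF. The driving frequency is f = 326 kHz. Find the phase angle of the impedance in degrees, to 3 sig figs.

ω = 2πf = 2.048e+06 rad/s
X_L = ωL = 1250 Ω
X_C = 1/(ωC) = 4210 Ω
Branch 1 (R+jX_L): Z₁ = 92.8 + j1250 Ω, |Z₁| = 1250 Ω
Branch 2 (−jX_C): Z₂ = −j4210 Ω
Parallel: Z = Z₁Z₂/(Z₁+Z₂), |Z| = 1780 Ω, ∠Z = 84.0°

84.0°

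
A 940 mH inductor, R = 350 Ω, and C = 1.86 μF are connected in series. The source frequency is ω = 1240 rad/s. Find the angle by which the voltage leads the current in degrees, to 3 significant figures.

X_L = ωL = 1170 Ω
X_C = 1/(ωC) = 434 Ω
Net reactance X = X_L − X_C = 732 Ω
Z = 350 + j732 Ω
|Z| = √(350² + 732²) = 811 Ω
∠Z = arctan(732/350) = 64.4°

64.4°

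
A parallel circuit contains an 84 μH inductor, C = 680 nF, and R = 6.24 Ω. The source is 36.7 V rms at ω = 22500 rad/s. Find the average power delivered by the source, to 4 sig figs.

215.8 W

X_L = ωL = 1.890 Ω
X_C = 1/(ωC) = 65.36 Ω
Parallel: admittances add. Y = 1/R + 1/(jωL) + jωC
Y = (0.1603 − j0.5138) S
|Y| = 0.5382 S → |Z| = 1/|Y| = 1.858 Ω, ∠Z = −∠Y = 72.68°
I = V/|Z| = 19.75 A
P = VI cos φ = 36.7 × 19.75 × cos(72.68°) = 215.8 W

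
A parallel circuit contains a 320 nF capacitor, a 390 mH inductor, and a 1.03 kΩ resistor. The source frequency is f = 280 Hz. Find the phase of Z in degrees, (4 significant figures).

ω = 2πf = 1759 rad/s
X_L = ωL = 686.1 Ω
X_C = 1/(ωC) = 1776 Ω
Parallel: admittances add. Y = 1/R + 1/(jωL) + jωC
Y = (0.0009709 − j0.0008945) S
|Y| = 0.001320 S → |Z| = 1/|Y| = 757.5 Ω, ∠Z = −∠Y = 42.66°

42.66°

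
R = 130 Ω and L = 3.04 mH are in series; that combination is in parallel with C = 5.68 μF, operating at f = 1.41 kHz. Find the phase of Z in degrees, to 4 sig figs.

ω = 2πf = 8859 rad/s
X_L = ωL = 26.93 Ω
X_C = 1/(ωC) = 19.87 Ω
Branch 1 (R+jX_L): Z₁ = 130.0 + j26.93 Ω, |Z₁| = 132.8 Ω
Branch 2 (−jX_C): Z₂ = −j19.87 Ω
Parallel: Z = Z₁Z₂/(Z₁+Z₂), |Z| = 20.26 Ω, ∠Z = -81.40°

-81.40°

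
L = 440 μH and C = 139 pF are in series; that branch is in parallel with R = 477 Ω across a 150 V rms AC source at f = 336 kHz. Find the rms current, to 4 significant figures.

ω = 2πf = 2.111e+06 rad/s
X_L = ωL = 928.9 Ω
X_C = 1/(ωC) = 3408 Ω
Branch 1: Z₁ = R = 477.0 Ω
Branch 2 (series LC): Z₂ = j(X_L − X_C) = −j2479 Ω
Parallel: Z = Z₁Z₂/(Z₁+Z₂), |Z| = 468.4 Ω, ∠Z = -10.89°
I = V/|Z| = 150/468.4 = 320.2 mA

320.2 mA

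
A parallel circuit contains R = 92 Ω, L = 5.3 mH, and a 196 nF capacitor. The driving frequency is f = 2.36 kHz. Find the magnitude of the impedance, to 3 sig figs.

ω = 2πf = 14830 rad/s
X_L = ωL = 78.6 Ω
X_C = 1/(ωC) = 344 Ω
Parallel: admittances add. Y = 1/R + 1/(jωL) + jωC
Y = (0.0109 − j0.00982) S
|Y| = 0.0146 S → |Z| = 1/|Y| = 68.3 Ω, ∠Z = −∠Y = 42.1°

68.3 Ω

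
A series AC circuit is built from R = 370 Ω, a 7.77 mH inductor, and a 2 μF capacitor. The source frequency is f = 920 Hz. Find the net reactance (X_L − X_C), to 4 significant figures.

-41.58 Ω

ω = 2πf = 5781 rad/s
X_L = ωL = 44.91 Ω
X_C = 1/(ωC) = 86.50 Ω
X = 44.91 − 86.50 = -41.58 Ω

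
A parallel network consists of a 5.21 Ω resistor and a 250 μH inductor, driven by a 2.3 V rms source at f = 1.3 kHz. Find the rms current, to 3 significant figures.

1.21 A

ω = 2πf = 8168 rad/s
X_L = ωL = 2.04 Ω
Parallel: admittances add. Y = 1/R + 1/(jωL)
Y = (0.192 − j0.490) S
|Y| = 0.526 S → |Z| = 1/|Y| = 1.90 Ω, ∠Z = −∠Y = 68.6°
I = V/|Z| = 2.3/1.90 = 1.21 A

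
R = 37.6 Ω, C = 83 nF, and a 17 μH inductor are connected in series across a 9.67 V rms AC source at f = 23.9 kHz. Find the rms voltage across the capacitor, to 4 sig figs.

ω = 2πf = 150200 rad/s
X_L = ωL = 2.553 Ω
X_C = 1/(ωC) = 80.23 Ω
Net reactance X = X_L − X_C = -77.68 Ω
Z = 37.60 − j77.68 Ω
|Z| = √(37.60² + 77.68²) = 86.30 Ω
I = V/|Z| = 112.1 mA
V_C = I·|Z_C| = 0.1121 × 80.23 = 8.990 V

8.990 V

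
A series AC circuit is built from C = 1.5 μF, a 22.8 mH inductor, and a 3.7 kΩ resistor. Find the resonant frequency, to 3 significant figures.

861 Hz

ω₀ = 1/√(LC) = 1/√(0.0228 × 1.5e-06) = 5407 rad/s
f₀ = ω₀/(2π) = 861 Hz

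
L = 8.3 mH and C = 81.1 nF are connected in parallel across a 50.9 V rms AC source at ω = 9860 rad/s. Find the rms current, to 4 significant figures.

581.3 mA

X_L = ωL = 81.84 Ω
X_C = 1/(ωC) = 1251 Ω
Parallel: admittances add. Y = 1/(jωL) + jωC
Y = (0 − j0.01142) S
|Y| = 0.01142 S → |Z| = 1/|Y| = 87.57 Ω, ∠Z = −∠Y = 90.00°
I = V/|Z| = 50.9/87.57 = 581.3 mA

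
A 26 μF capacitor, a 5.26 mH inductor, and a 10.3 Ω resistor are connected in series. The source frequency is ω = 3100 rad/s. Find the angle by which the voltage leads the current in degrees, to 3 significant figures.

X_L = ωL = 16.3 Ω
X_C = 1/(ωC) = 12.4 Ω
Net reactance X = X_L − X_C = 3.90 Ω
Z = 10.3 + j3.90 Ω
|Z| = √(10.3² + 3.90²) = 11.0 Ω
∠Z = arctan(3.90/10.3) = 20.7°

20.7°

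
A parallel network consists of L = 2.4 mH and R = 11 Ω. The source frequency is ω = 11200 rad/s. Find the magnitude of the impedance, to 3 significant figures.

X_L = ωL = 26.9 Ω
Parallel: admittances add. Y = 1/R + 1/(jωL)
Y = (0.0909 − j0.0372) S
|Y| = 0.0982 S → |Z| = 1/|Y| = 10.2 Ω, ∠Z = −∠Y = 22.3°

10.2 Ω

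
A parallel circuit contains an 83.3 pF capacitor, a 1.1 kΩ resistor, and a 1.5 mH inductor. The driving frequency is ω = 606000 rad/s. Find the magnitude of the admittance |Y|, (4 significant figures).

X_L = ωL = 909.0 Ω
X_C = 1/(ωC) = 19810 Ω
Parallel: admittances add. Y = 1/R + 1/(jωL) + jωC
Y = (0.0009091 − j0.001050) S
|Y| = 0.001389 S → |Z| = 1/|Y| = 720.2 Ω, ∠Z = −∠Y = 49.10°

1.389 mS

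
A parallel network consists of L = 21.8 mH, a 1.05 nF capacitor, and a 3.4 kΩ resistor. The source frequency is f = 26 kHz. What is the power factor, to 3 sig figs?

ω = 2πf = 163400 rad/s
X_L = ωL = 3560 Ω
X_C = 1/(ωC) = 5830 Ω
Parallel: admittances add. Y = 1/R + 1/(jωL) + jωC
Y = (0.000294 − j0.000109) S
|Y| = 0.000314 S → |Z| = 1/|Y| = 3190 Ω, ∠Z = −∠Y = 20.4°
cos φ = cos(20.4°) = 0.937

0.937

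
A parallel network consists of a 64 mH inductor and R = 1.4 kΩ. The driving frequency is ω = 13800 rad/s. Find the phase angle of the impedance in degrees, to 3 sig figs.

X_L = ωL = 883 Ω
Parallel: admittances add. Y = 1/R + 1/(jωL)
Y = (0.000714 − j0.00113) S
|Y| = 0.00134 S → |Z| = 1/|Y| = 747 Ω, ∠Z = −∠Y = 57.8°

57.8°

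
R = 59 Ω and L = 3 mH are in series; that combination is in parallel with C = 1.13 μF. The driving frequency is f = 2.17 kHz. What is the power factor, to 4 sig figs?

ω = 2πf = 13630 rad/s
X_L = ωL = 40.90 Ω
X_C = 1/(ωC) = 64.91 Ω
Branch 1 (R+jX_L): Z₁ = 59.00 + j40.90 Ω, |Z₁| = 71.79 Ω
Branch 2 (−jX_C): Z₂ = −j64.91 Ω
Parallel: Z = Z₁Z₂/(Z₁+Z₂), |Z| = 73.16 Ω, ∠Z = -33.13°
cos φ = cos(-33.13°) = 0.8374

0.8374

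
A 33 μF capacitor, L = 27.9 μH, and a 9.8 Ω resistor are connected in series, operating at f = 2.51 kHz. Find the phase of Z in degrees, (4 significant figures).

ω = 2πf = 15770 rad/s
X_L = ωL = 0.4400 Ω
X_C = 1/(ωC) = 1.921 Ω
Net reactance X = X_L − X_C = -1.481 Ω
Z = 9.800 − j1.481 Ω
|Z| = √(9.800² + 1.481²) = 9.911 Ω
∠Z = arctan(-1.481/9.800) = -8.596°

-8.596°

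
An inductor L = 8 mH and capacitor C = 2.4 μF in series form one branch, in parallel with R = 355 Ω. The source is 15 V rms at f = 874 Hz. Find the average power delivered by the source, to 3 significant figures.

634 mW

ω = 2πf = 5492 rad/s
X_L = ωL = 43.9 Ω
X_C = 1/(ωC) = 75.9 Ω
Branch 1: Z₁ = R = 355 Ω
Branch 2 (series LC): Z₂ = j(X_L − X_C) = −j31.9 Ω
Parallel: Z = Z₁Z₂/(Z₁+Z₂), |Z| = 31.8 Ω, ∠Z = -84.9°
I = V/|Z| = 471 mA
P = VI cos φ = 15 × 0.471 × cos(-84.9°) = 634 mW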